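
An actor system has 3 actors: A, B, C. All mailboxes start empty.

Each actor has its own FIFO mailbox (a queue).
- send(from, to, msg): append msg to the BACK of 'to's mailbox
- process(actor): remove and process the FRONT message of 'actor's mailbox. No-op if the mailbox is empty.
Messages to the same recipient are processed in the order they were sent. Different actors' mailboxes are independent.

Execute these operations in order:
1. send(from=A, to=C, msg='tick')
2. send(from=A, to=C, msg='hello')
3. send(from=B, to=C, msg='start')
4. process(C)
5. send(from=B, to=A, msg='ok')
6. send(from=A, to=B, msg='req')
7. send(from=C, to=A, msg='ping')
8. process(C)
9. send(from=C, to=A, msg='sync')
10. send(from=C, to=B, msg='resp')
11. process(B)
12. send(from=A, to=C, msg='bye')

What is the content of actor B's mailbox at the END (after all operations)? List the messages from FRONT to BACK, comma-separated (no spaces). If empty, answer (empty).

After 1 (send(from=A, to=C, msg='tick')): A:[] B:[] C:[tick]
After 2 (send(from=A, to=C, msg='hello')): A:[] B:[] C:[tick,hello]
After 3 (send(from=B, to=C, msg='start')): A:[] B:[] C:[tick,hello,start]
After 4 (process(C)): A:[] B:[] C:[hello,start]
After 5 (send(from=B, to=A, msg='ok')): A:[ok] B:[] C:[hello,start]
After 6 (send(from=A, to=B, msg='req')): A:[ok] B:[req] C:[hello,start]
After 7 (send(from=C, to=A, msg='ping')): A:[ok,ping] B:[req] C:[hello,start]
After 8 (process(C)): A:[ok,ping] B:[req] C:[start]
After 9 (send(from=C, to=A, msg='sync')): A:[ok,ping,sync] B:[req] C:[start]
After 10 (send(from=C, to=B, msg='resp')): A:[ok,ping,sync] B:[req,resp] C:[start]
After 11 (process(B)): A:[ok,ping,sync] B:[resp] C:[start]
After 12 (send(from=A, to=C, msg='bye')): A:[ok,ping,sync] B:[resp] C:[start,bye]

Answer: resp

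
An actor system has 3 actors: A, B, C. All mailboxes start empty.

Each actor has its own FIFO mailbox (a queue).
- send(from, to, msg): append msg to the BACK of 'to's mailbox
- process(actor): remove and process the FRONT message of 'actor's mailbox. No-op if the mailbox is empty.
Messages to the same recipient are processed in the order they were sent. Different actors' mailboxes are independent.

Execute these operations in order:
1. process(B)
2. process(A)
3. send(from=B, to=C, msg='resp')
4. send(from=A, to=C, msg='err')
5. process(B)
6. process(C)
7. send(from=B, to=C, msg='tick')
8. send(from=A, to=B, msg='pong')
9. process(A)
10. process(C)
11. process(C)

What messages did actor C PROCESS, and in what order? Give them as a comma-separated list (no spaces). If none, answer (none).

Answer: resp,err,tick

Derivation:
After 1 (process(B)): A:[] B:[] C:[]
After 2 (process(A)): A:[] B:[] C:[]
After 3 (send(from=B, to=C, msg='resp')): A:[] B:[] C:[resp]
After 4 (send(from=A, to=C, msg='err')): A:[] B:[] C:[resp,err]
After 5 (process(B)): A:[] B:[] C:[resp,err]
After 6 (process(C)): A:[] B:[] C:[err]
After 7 (send(from=B, to=C, msg='tick')): A:[] B:[] C:[err,tick]
After 8 (send(from=A, to=B, msg='pong')): A:[] B:[pong] C:[err,tick]
After 9 (process(A)): A:[] B:[pong] C:[err,tick]
After 10 (process(C)): A:[] B:[pong] C:[tick]
After 11 (process(C)): A:[] B:[pong] C:[]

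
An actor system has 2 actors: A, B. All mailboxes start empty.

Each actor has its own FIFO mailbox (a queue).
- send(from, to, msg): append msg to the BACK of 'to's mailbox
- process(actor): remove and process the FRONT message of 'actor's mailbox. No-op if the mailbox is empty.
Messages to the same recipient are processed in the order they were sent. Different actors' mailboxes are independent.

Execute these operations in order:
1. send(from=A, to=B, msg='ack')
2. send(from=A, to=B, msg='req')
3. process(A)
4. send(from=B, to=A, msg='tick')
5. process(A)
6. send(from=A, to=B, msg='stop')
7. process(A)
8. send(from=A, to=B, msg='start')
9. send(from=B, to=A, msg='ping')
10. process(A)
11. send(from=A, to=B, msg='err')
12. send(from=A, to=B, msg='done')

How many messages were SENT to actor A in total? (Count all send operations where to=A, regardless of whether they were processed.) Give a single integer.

After 1 (send(from=A, to=B, msg='ack')): A:[] B:[ack]
After 2 (send(from=A, to=B, msg='req')): A:[] B:[ack,req]
After 3 (process(A)): A:[] B:[ack,req]
After 4 (send(from=B, to=A, msg='tick')): A:[tick] B:[ack,req]
After 5 (process(A)): A:[] B:[ack,req]
After 6 (send(from=A, to=B, msg='stop')): A:[] B:[ack,req,stop]
After 7 (process(A)): A:[] B:[ack,req,stop]
After 8 (send(from=A, to=B, msg='start')): A:[] B:[ack,req,stop,start]
After 9 (send(from=B, to=A, msg='ping')): A:[ping] B:[ack,req,stop,start]
After 10 (process(A)): A:[] B:[ack,req,stop,start]
After 11 (send(from=A, to=B, msg='err')): A:[] B:[ack,req,stop,start,err]
After 12 (send(from=A, to=B, msg='done')): A:[] B:[ack,req,stop,start,err,done]

Answer: 2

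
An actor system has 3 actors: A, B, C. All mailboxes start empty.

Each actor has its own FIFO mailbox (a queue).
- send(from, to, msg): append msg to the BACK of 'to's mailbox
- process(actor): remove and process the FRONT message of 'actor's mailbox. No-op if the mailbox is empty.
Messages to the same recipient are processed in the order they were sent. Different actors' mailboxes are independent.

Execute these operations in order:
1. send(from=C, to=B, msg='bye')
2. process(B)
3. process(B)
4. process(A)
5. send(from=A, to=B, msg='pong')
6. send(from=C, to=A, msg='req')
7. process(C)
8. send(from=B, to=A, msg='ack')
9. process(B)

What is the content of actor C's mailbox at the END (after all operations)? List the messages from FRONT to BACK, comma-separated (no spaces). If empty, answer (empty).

Answer: (empty)

Derivation:
After 1 (send(from=C, to=B, msg='bye')): A:[] B:[bye] C:[]
After 2 (process(B)): A:[] B:[] C:[]
After 3 (process(B)): A:[] B:[] C:[]
After 4 (process(A)): A:[] B:[] C:[]
After 5 (send(from=A, to=B, msg='pong')): A:[] B:[pong] C:[]
After 6 (send(from=C, to=A, msg='req')): A:[req] B:[pong] C:[]
After 7 (process(C)): A:[req] B:[pong] C:[]
After 8 (send(from=B, to=A, msg='ack')): A:[req,ack] B:[pong] C:[]
After 9 (process(B)): A:[req,ack] B:[] C:[]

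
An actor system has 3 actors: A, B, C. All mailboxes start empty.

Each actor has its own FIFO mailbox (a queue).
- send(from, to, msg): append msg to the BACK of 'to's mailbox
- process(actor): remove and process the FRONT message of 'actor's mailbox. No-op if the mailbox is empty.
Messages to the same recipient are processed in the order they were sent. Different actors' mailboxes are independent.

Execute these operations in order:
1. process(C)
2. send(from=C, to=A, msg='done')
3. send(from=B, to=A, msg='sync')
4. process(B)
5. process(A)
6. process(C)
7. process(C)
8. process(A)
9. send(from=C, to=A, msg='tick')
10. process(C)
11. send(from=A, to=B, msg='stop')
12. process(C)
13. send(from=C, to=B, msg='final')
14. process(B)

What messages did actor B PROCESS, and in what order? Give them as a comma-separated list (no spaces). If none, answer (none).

Answer: stop

Derivation:
After 1 (process(C)): A:[] B:[] C:[]
After 2 (send(from=C, to=A, msg='done')): A:[done] B:[] C:[]
After 3 (send(from=B, to=A, msg='sync')): A:[done,sync] B:[] C:[]
After 4 (process(B)): A:[done,sync] B:[] C:[]
After 5 (process(A)): A:[sync] B:[] C:[]
After 6 (process(C)): A:[sync] B:[] C:[]
After 7 (process(C)): A:[sync] B:[] C:[]
After 8 (process(A)): A:[] B:[] C:[]
After 9 (send(from=C, to=A, msg='tick')): A:[tick] B:[] C:[]
After 10 (process(C)): A:[tick] B:[] C:[]
After 11 (send(from=A, to=B, msg='stop')): A:[tick] B:[stop] C:[]
After 12 (process(C)): A:[tick] B:[stop] C:[]
After 13 (send(from=C, to=B, msg='final')): A:[tick] B:[stop,final] C:[]
After 14 (process(B)): A:[tick] B:[final] C:[]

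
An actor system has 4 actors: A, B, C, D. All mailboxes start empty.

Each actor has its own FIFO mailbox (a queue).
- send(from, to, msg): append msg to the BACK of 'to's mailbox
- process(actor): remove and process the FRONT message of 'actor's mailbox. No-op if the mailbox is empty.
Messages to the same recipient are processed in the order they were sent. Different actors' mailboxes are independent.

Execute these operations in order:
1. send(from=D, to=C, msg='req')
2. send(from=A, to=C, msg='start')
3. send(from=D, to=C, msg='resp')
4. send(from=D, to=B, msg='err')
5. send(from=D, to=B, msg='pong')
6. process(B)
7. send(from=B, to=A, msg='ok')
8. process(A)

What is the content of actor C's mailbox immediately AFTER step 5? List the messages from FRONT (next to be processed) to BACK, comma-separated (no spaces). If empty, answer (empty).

After 1 (send(from=D, to=C, msg='req')): A:[] B:[] C:[req] D:[]
After 2 (send(from=A, to=C, msg='start')): A:[] B:[] C:[req,start] D:[]
After 3 (send(from=D, to=C, msg='resp')): A:[] B:[] C:[req,start,resp] D:[]
After 4 (send(from=D, to=B, msg='err')): A:[] B:[err] C:[req,start,resp] D:[]
After 5 (send(from=D, to=B, msg='pong')): A:[] B:[err,pong] C:[req,start,resp] D:[]

req,start,resp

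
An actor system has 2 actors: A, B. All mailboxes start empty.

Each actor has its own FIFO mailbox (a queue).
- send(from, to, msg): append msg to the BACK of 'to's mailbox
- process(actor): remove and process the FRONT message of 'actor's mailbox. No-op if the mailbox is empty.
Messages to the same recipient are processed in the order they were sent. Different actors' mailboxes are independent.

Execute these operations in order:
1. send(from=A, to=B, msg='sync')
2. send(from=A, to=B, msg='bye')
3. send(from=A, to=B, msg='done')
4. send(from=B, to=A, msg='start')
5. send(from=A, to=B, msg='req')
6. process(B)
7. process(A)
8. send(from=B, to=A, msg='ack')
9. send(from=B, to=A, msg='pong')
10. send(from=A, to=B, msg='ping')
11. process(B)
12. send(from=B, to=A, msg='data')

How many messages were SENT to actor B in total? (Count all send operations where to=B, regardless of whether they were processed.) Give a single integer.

After 1 (send(from=A, to=B, msg='sync')): A:[] B:[sync]
After 2 (send(from=A, to=B, msg='bye')): A:[] B:[sync,bye]
After 3 (send(from=A, to=B, msg='done')): A:[] B:[sync,bye,done]
After 4 (send(from=B, to=A, msg='start')): A:[start] B:[sync,bye,done]
After 5 (send(from=A, to=B, msg='req')): A:[start] B:[sync,bye,done,req]
After 6 (process(B)): A:[start] B:[bye,done,req]
After 7 (process(A)): A:[] B:[bye,done,req]
After 8 (send(from=B, to=A, msg='ack')): A:[ack] B:[bye,done,req]
After 9 (send(from=B, to=A, msg='pong')): A:[ack,pong] B:[bye,done,req]
After 10 (send(from=A, to=B, msg='ping')): A:[ack,pong] B:[bye,done,req,ping]
After 11 (process(B)): A:[ack,pong] B:[done,req,ping]
After 12 (send(from=B, to=A, msg='data')): A:[ack,pong,data] B:[done,req,ping]

Answer: 5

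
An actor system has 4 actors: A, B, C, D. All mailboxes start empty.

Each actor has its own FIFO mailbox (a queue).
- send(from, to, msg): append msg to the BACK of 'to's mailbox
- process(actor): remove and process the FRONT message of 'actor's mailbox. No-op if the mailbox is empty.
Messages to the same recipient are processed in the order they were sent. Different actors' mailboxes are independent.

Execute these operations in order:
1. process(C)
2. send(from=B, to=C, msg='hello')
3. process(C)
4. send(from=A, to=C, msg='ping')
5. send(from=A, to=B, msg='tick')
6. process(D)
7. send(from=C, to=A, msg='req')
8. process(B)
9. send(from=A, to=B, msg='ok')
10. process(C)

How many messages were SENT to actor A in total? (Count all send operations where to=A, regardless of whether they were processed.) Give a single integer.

After 1 (process(C)): A:[] B:[] C:[] D:[]
After 2 (send(from=B, to=C, msg='hello')): A:[] B:[] C:[hello] D:[]
After 3 (process(C)): A:[] B:[] C:[] D:[]
After 4 (send(from=A, to=C, msg='ping')): A:[] B:[] C:[ping] D:[]
After 5 (send(from=A, to=B, msg='tick')): A:[] B:[tick] C:[ping] D:[]
After 6 (process(D)): A:[] B:[tick] C:[ping] D:[]
After 7 (send(from=C, to=A, msg='req')): A:[req] B:[tick] C:[ping] D:[]
After 8 (process(B)): A:[req] B:[] C:[ping] D:[]
After 9 (send(from=A, to=B, msg='ok')): A:[req] B:[ok] C:[ping] D:[]
After 10 (process(C)): A:[req] B:[ok] C:[] D:[]

Answer: 1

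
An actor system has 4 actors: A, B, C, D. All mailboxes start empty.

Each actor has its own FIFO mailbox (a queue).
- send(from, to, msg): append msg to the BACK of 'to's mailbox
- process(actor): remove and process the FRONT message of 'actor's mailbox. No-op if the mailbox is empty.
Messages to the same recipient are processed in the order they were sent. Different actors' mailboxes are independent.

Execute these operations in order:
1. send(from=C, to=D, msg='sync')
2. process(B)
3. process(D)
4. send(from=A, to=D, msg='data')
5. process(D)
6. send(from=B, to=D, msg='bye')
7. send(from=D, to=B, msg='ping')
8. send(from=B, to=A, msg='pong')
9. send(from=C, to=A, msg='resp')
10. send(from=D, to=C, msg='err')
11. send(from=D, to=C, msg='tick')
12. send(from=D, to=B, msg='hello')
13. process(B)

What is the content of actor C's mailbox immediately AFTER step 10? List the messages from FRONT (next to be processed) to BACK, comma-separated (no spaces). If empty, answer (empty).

After 1 (send(from=C, to=D, msg='sync')): A:[] B:[] C:[] D:[sync]
After 2 (process(B)): A:[] B:[] C:[] D:[sync]
After 3 (process(D)): A:[] B:[] C:[] D:[]
After 4 (send(from=A, to=D, msg='data')): A:[] B:[] C:[] D:[data]
After 5 (process(D)): A:[] B:[] C:[] D:[]
After 6 (send(from=B, to=D, msg='bye')): A:[] B:[] C:[] D:[bye]
After 7 (send(from=D, to=B, msg='ping')): A:[] B:[ping] C:[] D:[bye]
After 8 (send(from=B, to=A, msg='pong')): A:[pong] B:[ping] C:[] D:[bye]
After 9 (send(from=C, to=A, msg='resp')): A:[pong,resp] B:[ping] C:[] D:[bye]
After 10 (send(from=D, to=C, msg='err')): A:[pong,resp] B:[ping] C:[err] D:[bye]

err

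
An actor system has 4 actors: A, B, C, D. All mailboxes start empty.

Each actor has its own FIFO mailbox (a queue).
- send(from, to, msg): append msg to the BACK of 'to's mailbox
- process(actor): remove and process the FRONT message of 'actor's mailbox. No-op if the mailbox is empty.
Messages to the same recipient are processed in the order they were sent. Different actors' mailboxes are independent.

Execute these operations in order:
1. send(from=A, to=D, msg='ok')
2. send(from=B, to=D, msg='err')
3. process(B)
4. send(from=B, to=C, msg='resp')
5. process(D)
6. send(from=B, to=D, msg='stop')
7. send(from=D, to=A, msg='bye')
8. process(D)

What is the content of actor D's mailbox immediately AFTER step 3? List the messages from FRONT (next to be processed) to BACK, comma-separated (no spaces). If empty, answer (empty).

After 1 (send(from=A, to=D, msg='ok')): A:[] B:[] C:[] D:[ok]
After 2 (send(from=B, to=D, msg='err')): A:[] B:[] C:[] D:[ok,err]
After 3 (process(B)): A:[] B:[] C:[] D:[ok,err]

ok,err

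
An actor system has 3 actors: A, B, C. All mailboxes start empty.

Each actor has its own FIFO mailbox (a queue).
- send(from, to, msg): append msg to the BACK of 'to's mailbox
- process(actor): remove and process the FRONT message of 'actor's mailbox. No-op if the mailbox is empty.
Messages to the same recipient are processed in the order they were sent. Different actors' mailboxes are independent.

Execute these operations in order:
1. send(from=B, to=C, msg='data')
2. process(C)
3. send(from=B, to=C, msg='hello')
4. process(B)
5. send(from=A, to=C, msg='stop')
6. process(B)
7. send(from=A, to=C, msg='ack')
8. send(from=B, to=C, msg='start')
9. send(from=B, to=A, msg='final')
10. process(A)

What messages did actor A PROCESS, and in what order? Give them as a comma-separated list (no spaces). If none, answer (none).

Answer: final

Derivation:
After 1 (send(from=B, to=C, msg='data')): A:[] B:[] C:[data]
After 2 (process(C)): A:[] B:[] C:[]
After 3 (send(from=B, to=C, msg='hello')): A:[] B:[] C:[hello]
After 4 (process(B)): A:[] B:[] C:[hello]
After 5 (send(from=A, to=C, msg='stop')): A:[] B:[] C:[hello,stop]
After 6 (process(B)): A:[] B:[] C:[hello,stop]
After 7 (send(from=A, to=C, msg='ack')): A:[] B:[] C:[hello,stop,ack]
After 8 (send(from=B, to=C, msg='start')): A:[] B:[] C:[hello,stop,ack,start]
After 9 (send(from=B, to=A, msg='final')): A:[final] B:[] C:[hello,stop,ack,start]
After 10 (process(A)): A:[] B:[] C:[hello,stop,ack,start]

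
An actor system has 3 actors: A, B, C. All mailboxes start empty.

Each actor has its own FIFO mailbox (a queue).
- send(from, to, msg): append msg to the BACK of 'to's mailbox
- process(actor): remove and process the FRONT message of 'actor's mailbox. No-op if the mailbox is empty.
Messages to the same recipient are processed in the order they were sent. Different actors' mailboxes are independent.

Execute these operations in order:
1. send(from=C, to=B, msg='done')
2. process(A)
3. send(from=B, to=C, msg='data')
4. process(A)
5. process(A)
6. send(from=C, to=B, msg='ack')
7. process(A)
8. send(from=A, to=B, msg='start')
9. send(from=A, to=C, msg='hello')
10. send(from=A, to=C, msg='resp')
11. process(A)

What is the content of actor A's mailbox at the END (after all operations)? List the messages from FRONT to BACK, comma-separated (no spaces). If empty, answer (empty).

After 1 (send(from=C, to=B, msg='done')): A:[] B:[done] C:[]
After 2 (process(A)): A:[] B:[done] C:[]
After 3 (send(from=B, to=C, msg='data')): A:[] B:[done] C:[data]
After 4 (process(A)): A:[] B:[done] C:[data]
After 5 (process(A)): A:[] B:[done] C:[data]
After 6 (send(from=C, to=B, msg='ack')): A:[] B:[done,ack] C:[data]
After 7 (process(A)): A:[] B:[done,ack] C:[data]
After 8 (send(from=A, to=B, msg='start')): A:[] B:[done,ack,start] C:[data]
After 9 (send(from=A, to=C, msg='hello')): A:[] B:[done,ack,start] C:[data,hello]
After 10 (send(from=A, to=C, msg='resp')): A:[] B:[done,ack,start] C:[data,hello,resp]
After 11 (process(A)): A:[] B:[done,ack,start] C:[data,hello,resp]

Answer: (empty)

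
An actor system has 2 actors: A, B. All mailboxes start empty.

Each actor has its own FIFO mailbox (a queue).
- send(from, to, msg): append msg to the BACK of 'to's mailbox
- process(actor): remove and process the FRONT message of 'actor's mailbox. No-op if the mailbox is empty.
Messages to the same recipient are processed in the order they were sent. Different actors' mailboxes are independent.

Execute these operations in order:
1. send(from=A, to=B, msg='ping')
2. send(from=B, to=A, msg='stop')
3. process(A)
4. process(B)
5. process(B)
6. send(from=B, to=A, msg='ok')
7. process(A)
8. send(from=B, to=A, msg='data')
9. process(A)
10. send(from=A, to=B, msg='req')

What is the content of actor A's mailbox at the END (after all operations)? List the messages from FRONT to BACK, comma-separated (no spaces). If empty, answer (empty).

After 1 (send(from=A, to=B, msg='ping')): A:[] B:[ping]
After 2 (send(from=B, to=A, msg='stop')): A:[stop] B:[ping]
After 3 (process(A)): A:[] B:[ping]
After 4 (process(B)): A:[] B:[]
After 5 (process(B)): A:[] B:[]
After 6 (send(from=B, to=A, msg='ok')): A:[ok] B:[]
After 7 (process(A)): A:[] B:[]
After 8 (send(from=B, to=A, msg='data')): A:[data] B:[]
After 9 (process(A)): A:[] B:[]
After 10 (send(from=A, to=B, msg='req')): A:[] B:[req]

Answer: (empty)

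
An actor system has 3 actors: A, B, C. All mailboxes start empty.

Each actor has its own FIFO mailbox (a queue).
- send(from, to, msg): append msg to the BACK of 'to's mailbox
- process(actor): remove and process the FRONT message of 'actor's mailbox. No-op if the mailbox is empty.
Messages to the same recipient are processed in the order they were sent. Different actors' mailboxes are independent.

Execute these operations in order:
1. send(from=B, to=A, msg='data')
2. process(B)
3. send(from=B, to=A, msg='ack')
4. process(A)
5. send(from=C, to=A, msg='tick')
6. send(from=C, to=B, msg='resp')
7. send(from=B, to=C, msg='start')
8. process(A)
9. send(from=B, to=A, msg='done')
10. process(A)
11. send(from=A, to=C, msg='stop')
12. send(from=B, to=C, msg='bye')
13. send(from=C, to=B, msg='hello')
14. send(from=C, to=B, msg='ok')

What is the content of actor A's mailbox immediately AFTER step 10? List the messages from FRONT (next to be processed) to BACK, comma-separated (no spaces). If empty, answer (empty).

After 1 (send(from=B, to=A, msg='data')): A:[data] B:[] C:[]
After 2 (process(B)): A:[data] B:[] C:[]
After 3 (send(from=B, to=A, msg='ack')): A:[data,ack] B:[] C:[]
After 4 (process(A)): A:[ack] B:[] C:[]
After 5 (send(from=C, to=A, msg='tick')): A:[ack,tick] B:[] C:[]
After 6 (send(from=C, to=B, msg='resp')): A:[ack,tick] B:[resp] C:[]
After 7 (send(from=B, to=C, msg='start')): A:[ack,tick] B:[resp] C:[start]
After 8 (process(A)): A:[tick] B:[resp] C:[start]
After 9 (send(from=B, to=A, msg='done')): A:[tick,done] B:[resp] C:[start]
After 10 (process(A)): A:[done] B:[resp] C:[start]

done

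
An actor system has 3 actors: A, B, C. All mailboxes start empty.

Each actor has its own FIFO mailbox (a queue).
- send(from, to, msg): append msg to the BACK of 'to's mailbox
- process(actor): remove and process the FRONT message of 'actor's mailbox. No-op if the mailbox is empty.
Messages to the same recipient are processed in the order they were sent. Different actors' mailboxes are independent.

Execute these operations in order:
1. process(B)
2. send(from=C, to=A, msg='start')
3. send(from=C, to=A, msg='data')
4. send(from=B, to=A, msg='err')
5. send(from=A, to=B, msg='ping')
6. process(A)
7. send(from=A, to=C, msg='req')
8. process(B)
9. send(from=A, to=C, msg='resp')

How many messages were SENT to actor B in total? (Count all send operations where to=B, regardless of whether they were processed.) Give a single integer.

After 1 (process(B)): A:[] B:[] C:[]
After 2 (send(from=C, to=A, msg='start')): A:[start] B:[] C:[]
After 3 (send(from=C, to=A, msg='data')): A:[start,data] B:[] C:[]
After 4 (send(from=B, to=A, msg='err')): A:[start,data,err] B:[] C:[]
After 5 (send(from=A, to=B, msg='ping')): A:[start,data,err] B:[ping] C:[]
After 6 (process(A)): A:[data,err] B:[ping] C:[]
After 7 (send(from=A, to=C, msg='req')): A:[data,err] B:[ping] C:[req]
After 8 (process(B)): A:[data,err] B:[] C:[req]
After 9 (send(from=A, to=C, msg='resp')): A:[data,err] B:[] C:[req,resp]

Answer: 1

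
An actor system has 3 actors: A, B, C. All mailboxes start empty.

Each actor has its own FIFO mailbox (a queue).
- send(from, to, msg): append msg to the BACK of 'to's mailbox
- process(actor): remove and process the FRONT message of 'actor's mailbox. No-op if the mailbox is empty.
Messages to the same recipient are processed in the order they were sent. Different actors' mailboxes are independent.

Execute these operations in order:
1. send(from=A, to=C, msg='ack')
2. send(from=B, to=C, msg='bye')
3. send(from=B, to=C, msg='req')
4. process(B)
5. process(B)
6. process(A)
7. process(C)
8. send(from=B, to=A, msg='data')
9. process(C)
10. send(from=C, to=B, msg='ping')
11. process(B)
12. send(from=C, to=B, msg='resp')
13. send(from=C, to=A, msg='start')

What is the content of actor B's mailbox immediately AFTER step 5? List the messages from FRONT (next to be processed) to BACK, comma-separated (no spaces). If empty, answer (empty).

After 1 (send(from=A, to=C, msg='ack')): A:[] B:[] C:[ack]
After 2 (send(from=B, to=C, msg='bye')): A:[] B:[] C:[ack,bye]
After 3 (send(from=B, to=C, msg='req')): A:[] B:[] C:[ack,bye,req]
After 4 (process(B)): A:[] B:[] C:[ack,bye,req]
After 5 (process(B)): A:[] B:[] C:[ack,bye,req]

(empty)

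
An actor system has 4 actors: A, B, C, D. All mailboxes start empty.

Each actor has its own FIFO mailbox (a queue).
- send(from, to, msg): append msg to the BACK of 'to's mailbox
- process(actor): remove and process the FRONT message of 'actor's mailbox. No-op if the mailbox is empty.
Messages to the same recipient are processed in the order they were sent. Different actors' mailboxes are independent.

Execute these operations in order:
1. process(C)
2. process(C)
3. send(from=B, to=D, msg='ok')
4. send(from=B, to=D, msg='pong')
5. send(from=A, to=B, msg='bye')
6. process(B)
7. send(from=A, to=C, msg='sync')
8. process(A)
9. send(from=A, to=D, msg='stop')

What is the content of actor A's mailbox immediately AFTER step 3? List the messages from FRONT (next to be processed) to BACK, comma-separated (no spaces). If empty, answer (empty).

After 1 (process(C)): A:[] B:[] C:[] D:[]
After 2 (process(C)): A:[] B:[] C:[] D:[]
After 3 (send(from=B, to=D, msg='ok')): A:[] B:[] C:[] D:[ok]

(empty)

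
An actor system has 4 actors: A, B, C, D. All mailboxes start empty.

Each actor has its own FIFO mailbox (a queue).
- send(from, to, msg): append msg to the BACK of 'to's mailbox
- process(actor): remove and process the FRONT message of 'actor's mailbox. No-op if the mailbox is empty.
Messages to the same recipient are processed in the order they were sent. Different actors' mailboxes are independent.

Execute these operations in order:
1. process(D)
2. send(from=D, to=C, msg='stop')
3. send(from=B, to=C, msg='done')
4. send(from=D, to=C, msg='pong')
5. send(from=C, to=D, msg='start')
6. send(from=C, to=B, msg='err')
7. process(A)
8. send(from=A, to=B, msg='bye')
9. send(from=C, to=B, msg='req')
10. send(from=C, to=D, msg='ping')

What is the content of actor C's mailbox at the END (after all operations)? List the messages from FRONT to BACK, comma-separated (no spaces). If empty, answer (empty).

After 1 (process(D)): A:[] B:[] C:[] D:[]
After 2 (send(from=D, to=C, msg='stop')): A:[] B:[] C:[stop] D:[]
After 3 (send(from=B, to=C, msg='done')): A:[] B:[] C:[stop,done] D:[]
After 4 (send(from=D, to=C, msg='pong')): A:[] B:[] C:[stop,done,pong] D:[]
After 5 (send(from=C, to=D, msg='start')): A:[] B:[] C:[stop,done,pong] D:[start]
After 6 (send(from=C, to=B, msg='err')): A:[] B:[err] C:[stop,done,pong] D:[start]
After 7 (process(A)): A:[] B:[err] C:[stop,done,pong] D:[start]
After 8 (send(from=A, to=B, msg='bye')): A:[] B:[err,bye] C:[stop,done,pong] D:[start]
After 9 (send(from=C, to=B, msg='req')): A:[] B:[err,bye,req] C:[stop,done,pong] D:[start]
After 10 (send(from=C, to=D, msg='ping')): A:[] B:[err,bye,req] C:[stop,done,pong] D:[start,ping]

Answer: stop,done,pong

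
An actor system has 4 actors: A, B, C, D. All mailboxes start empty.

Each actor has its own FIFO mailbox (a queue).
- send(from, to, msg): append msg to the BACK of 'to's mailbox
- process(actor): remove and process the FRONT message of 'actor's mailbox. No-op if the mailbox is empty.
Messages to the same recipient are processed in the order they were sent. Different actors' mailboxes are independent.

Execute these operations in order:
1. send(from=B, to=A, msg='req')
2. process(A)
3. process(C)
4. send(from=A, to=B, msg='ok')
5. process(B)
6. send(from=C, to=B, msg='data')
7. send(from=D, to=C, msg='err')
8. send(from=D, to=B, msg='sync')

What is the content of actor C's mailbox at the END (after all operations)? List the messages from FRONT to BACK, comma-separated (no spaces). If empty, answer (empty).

Answer: err

Derivation:
After 1 (send(from=B, to=A, msg='req')): A:[req] B:[] C:[] D:[]
After 2 (process(A)): A:[] B:[] C:[] D:[]
After 3 (process(C)): A:[] B:[] C:[] D:[]
After 4 (send(from=A, to=B, msg='ok')): A:[] B:[ok] C:[] D:[]
After 5 (process(B)): A:[] B:[] C:[] D:[]
After 6 (send(from=C, to=B, msg='data')): A:[] B:[data] C:[] D:[]
After 7 (send(from=D, to=C, msg='err')): A:[] B:[data] C:[err] D:[]
After 8 (send(from=D, to=B, msg='sync')): A:[] B:[data,sync] C:[err] D:[]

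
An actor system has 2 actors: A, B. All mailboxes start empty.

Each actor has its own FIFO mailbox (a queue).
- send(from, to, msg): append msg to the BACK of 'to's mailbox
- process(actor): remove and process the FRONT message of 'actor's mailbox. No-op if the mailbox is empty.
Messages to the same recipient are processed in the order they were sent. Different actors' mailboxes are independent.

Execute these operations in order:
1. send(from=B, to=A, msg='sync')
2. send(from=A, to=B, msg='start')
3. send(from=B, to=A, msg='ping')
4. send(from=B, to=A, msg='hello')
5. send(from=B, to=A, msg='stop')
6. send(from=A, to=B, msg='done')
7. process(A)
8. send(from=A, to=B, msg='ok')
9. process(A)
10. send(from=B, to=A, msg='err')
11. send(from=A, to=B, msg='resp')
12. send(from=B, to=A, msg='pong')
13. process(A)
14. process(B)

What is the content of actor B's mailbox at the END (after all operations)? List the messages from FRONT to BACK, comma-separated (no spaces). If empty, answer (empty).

Answer: done,ok,resp

Derivation:
After 1 (send(from=B, to=A, msg='sync')): A:[sync] B:[]
After 2 (send(from=A, to=B, msg='start')): A:[sync] B:[start]
After 3 (send(from=B, to=A, msg='ping')): A:[sync,ping] B:[start]
After 4 (send(from=B, to=A, msg='hello')): A:[sync,ping,hello] B:[start]
After 5 (send(from=B, to=A, msg='stop')): A:[sync,ping,hello,stop] B:[start]
After 6 (send(from=A, to=B, msg='done')): A:[sync,ping,hello,stop] B:[start,done]
After 7 (process(A)): A:[ping,hello,stop] B:[start,done]
After 8 (send(from=A, to=B, msg='ok')): A:[ping,hello,stop] B:[start,done,ok]
After 9 (process(A)): A:[hello,stop] B:[start,done,ok]
After 10 (send(from=B, to=A, msg='err')): A:[hello,stop,err] B:[start,done,ok]
After 11 (send(from=A, to=B, msg='resp')): A:[hello,stop,err] B:[start,done,ok,resp]
After 12 (send(from=B, to=A, msg='pong')): A:[hello,stop,err,pong] B:[start,done,ok,resp]
After 13 (process(A)): A:[stop,err,pong] B:[start,done,ok,resp]
After 14 (process(B)): A:[stop,err,pong] B:[done,ok,resp]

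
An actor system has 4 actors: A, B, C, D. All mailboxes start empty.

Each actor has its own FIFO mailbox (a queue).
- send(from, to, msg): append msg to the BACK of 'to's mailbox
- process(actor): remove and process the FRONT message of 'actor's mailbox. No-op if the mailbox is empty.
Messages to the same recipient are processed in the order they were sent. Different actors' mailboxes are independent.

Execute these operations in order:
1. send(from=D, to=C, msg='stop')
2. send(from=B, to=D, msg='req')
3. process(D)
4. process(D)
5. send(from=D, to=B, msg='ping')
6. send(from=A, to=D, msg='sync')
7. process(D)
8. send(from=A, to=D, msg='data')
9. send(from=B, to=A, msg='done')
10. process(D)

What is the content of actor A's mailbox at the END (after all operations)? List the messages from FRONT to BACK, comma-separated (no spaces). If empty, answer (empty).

Answer: done

Derivation:
After 1 (send(from=D, to=C, msg='stop')): A:[] B:[] C:[stop] D:[]
After 2 (send(from=B, to=D, msg='req')): A:[] B:[] C:[stop] D:[req]
After 3 (process(D)): A:[] B:[] C:[stop] D:[]
After 4 (process(D)): A:[] B:[] C:[stop] D:[]
After 5 (send(from=D, to=B, msg='ping')): A:[] B:[ping] C:[stop] D:[]
After 6 (send(from=A, to=D, msg='sync')): A:[] B:[ping] C:[stop] D:[sync]
After 7 (process(D)): A:[] B:[ping] C:[stop] D:[]
After 8 (send(from=A, to=D, msg='data')): A:[] B:[ping] C:[stop] D:[data]
After 9 (send(from=B, to=A, msg='done')): A:[done] B:[ping] C:[stop] D:[data]
After 10 (process(D)): A:[done] B:[ping] C:[stop] D:[]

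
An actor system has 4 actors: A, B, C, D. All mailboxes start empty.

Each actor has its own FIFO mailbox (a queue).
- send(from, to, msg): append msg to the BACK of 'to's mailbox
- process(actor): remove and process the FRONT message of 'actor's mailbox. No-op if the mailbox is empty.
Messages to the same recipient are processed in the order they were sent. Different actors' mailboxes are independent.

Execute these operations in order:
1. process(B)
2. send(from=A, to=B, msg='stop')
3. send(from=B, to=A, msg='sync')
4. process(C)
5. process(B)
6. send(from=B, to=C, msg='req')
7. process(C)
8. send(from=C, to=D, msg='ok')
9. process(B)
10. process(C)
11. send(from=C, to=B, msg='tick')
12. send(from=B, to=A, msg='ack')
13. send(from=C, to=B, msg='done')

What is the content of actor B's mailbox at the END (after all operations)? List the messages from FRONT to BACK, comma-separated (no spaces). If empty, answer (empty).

After 1 (process(B)): A:[] B:[] C:[] D:[]
After 2 (send(from=A, to=B, msg='stop')): A:[] B:[stop] C:[] D:[]
After 3 (send(from=B, to=A, msg='sync')): A:[sync] B:[stop] C:[] D:[]
After 4 (process(C)): A:[sync] B:[stop] C:[] D:[]
After 5 (process(B)): A:[sync] B:[] C:[] D:[]
After 6 (send(from=B, to=C, msg='req')): A:[sync] B:[] C:[req] D:[]
After 7 (process(C)): A:[sync] B:[] C:[] D:[]
After 8 (send(from=C, to=D, msg='ok')): A:[sync] B:[] C:[] D:[ok]
After 9 (process(B)): A:[sync] B:[] C:[] D:[ok]
After 10 (process(C)): A:[sync] B:[] C:[] D:[ok]
After 11 (send(from=C, to=B, msg='tick')): A:[sync] B:[tick] C:[] D:[ok]
After 12 (send(from=B, to=A, msg='ack')): A:[sync,ack] B:[tick] C:[] D:[ok]
After 13 (send(from=C, to=B, msg='done')): A:[sync,ack] B:[tick,done] C:[] D:[ok]

Answer: tick,done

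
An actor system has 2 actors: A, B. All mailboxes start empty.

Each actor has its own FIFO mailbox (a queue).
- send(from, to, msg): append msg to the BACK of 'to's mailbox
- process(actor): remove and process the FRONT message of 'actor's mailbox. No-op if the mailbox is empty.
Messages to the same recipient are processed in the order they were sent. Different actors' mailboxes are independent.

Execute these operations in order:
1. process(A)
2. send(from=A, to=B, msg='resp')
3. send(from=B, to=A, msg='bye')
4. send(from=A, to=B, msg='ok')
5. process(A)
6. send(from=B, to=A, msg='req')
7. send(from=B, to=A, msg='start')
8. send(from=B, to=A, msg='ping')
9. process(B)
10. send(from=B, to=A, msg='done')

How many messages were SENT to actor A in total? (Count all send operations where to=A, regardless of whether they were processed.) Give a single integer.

Answer: 5

Derivation:
After 1 (process(A)): A:[] B:[]
After 2 (send(from=A, to=B, msg='resp')): A:[] B:[resp]
After 3 (send(from=B, to=A, msg='bye')): A:[bye] B:[resp]
After 4 (send(from=A, to=B, msg='ok')): A:[bye] B:[resp,ok]
After 5 (process(A)): A:[] B:[resp,ok]
After 6 (send(from=B, to=A, msg='req')): A:[req] B:[resp,ok]
After 7 (send(from=B, to=A, msg='start')): A:[req,start] B:[resp,ok]
After 8 (send(from=B, to=A, msg='ping')): A:[req,start,ping] B:[resp,ok]
After 9 (process(B)): A:[req,start,ping] B:[ok]
After 10 (send(from=B, to=A, msg='done')): A:[req,start,ping,done] B:[ok]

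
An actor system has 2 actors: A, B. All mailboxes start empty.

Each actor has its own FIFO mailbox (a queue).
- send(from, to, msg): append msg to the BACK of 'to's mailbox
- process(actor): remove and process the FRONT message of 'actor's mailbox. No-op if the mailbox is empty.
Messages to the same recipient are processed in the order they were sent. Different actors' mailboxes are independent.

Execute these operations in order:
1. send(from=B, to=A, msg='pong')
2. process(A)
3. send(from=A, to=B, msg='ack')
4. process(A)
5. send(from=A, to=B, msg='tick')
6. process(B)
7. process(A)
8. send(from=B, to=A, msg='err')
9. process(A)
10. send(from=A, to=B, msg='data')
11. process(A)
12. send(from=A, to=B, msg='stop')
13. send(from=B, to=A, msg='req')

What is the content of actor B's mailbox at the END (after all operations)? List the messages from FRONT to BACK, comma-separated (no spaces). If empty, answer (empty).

After 1 (send(from=B, to=A, msg='pong')): A:[pong] B:[]
After 2 (process(A)): A:[] B:[]
After 3 (send(from=A, to=B, msg='ack')): A:[] B:[ack]
After 4 (process(A)): A:[] B:[ack]
After 5 (send(from=A, to=B, msg='tick')): A:[] B:[ack,tick]
After 6 (process(B)): A:[] B:[tick]
After 7 (process(A)): A:[] B:[tick]
After 8 (send(from=B, to=A, msg='err')): A:[err] B:[tick]
After 9 (process(A)): A:[] B:[tick]
After 10 (send(from=A, to=B, msg='data')): A:[] B:[tick,data]
After 11 (process(A)): A:[] B:[tick,data]
After 12 (send(from=A, to=B, msg='stop')): A:[] B:[tick,data,stop]
After 13 (send(from=B, to=A, msg='req')): A:[req] B:[tick,data,stop]

Answer: tick,data,stop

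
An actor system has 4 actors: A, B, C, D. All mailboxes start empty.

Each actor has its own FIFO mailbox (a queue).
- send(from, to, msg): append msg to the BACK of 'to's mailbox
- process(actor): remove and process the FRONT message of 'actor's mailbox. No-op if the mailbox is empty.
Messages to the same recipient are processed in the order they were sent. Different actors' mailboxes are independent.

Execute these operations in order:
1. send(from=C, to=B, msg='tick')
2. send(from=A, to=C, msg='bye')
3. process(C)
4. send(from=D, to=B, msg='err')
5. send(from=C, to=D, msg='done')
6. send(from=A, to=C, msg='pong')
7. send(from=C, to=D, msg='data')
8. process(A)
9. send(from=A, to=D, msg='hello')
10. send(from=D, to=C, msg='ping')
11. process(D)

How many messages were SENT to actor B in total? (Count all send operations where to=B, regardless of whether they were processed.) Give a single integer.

After 1 (send(from=C, to=B, msg='tick')): A:[] B:[tick] C:[] D:[]
After 2 (send(from=A, to=C, msg='bye')): A:[] B:[tick] C:[bye] D:[]
After 3 (process(C)): A:[] B:[tick] C:[] D:[]
After 4 (send(from=D, to=B, msg='err')): A:[] B:[tick,err] C:[] D:[]
After 5 (send(from=C, to=D, msg='done')): A:[] B:[tick,err] C:[] D:[done]
After 6 (send(from=A, to=C, msg='pong')): A:[] B:[tick,err] C:[pong] D:[done]
After 7 (send(from=C, to=D, msg='data')): A:[] B:[tick,err] C:[pong] D:[done,data]
After 8 (process(A)): A:[] B:[tick,err] C:[pong] D:[done,data]
After 9 (send(from=A, to=D, msg='hello')): A:[] B:[tick,err] C:[pong] D:[done,data,hello]
After 10 (send(from=D, to=C, msg='ping')): A:[] B:[tick,err] C:[pong,ping] D:[done,data,hello]
After 11 (process(D)): A:[] B:[tick,err] C:[pong,ping] D:[data,hello]

Answer: 2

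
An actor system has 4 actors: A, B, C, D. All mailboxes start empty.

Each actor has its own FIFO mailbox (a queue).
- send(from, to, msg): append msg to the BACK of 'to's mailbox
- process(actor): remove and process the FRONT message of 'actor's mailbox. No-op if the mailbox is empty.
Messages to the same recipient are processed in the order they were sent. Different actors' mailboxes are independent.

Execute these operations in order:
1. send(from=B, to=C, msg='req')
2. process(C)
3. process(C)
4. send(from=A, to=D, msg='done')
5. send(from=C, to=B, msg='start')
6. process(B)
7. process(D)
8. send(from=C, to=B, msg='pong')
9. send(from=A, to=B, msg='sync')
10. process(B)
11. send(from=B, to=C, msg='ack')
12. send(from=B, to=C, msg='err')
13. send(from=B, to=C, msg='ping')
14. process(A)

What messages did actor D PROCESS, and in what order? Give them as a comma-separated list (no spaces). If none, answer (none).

After 1 (send(from=B, to=C, msg='req')): A:[] B:[] C:[req] D:[]
After 2 (process(C)): A:[] B:[] C:[] D:[]
After 3 (process(C)): A:[] B:[] C:[] D:[]
After 4 (send(from=A, to=D, msg='done')): A:[] B:[] C:[] D:[done]
After 5 (send(from=C, to=B, msg='start')): A:[] B:[start] C:[] D:[done]
After 6 (process(B)): A:[] B:[] C:[] D:[done]
After 7 (process(D)): A:[] B:[] C:[] D:[]
After 8 (send(from=C, to=B, msg='pong')): A:[] B:[pong] C:[] D:[]
After 9 (send(from=A, to=B, msg='sync')): A:[] B:[pong,sync] C:[] D:[]
After 10 (process(B)): A:[] B:[sync] C:[] D:[]
After 11 (send(from=B, to=C, msg='ack')): A:[] B:[sync] C:[ack] D:[]
After 12 (send(from=B, to=C, msg='err')): A:[] B:[sync] C:[ack,err] D:[]
After 13 (send(from=B, to=C, msg='ping')): A:[] B:[sync] C:[ack,err,ping] D:[]
After 14 (process(A)): A:[] B:[sync] C:[ack,err,ping] D:[]

Answer: done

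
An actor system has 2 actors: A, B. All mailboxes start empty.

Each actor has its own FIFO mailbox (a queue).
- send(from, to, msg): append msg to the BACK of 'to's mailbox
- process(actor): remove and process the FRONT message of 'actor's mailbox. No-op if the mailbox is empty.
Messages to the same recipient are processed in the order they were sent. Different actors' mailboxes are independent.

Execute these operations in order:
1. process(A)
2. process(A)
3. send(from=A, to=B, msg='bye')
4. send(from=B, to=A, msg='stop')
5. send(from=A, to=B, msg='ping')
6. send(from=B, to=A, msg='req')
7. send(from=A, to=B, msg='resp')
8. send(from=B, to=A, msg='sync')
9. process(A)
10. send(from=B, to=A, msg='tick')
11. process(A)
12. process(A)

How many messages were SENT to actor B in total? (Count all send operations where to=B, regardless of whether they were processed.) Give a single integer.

Answer: 3

Derivation:
After 1 (process(A)): A:[] B:[]
After 2 (process(A)): A:[] B:[]
After 3 (send(from=A, to=B, msg='bye')): A:[] B:[bye]
After 4 (send(from=B, to=A, msg='stop')): A:[stop] B:[bye]
After 5 (send(from=A, to=B, msg='ping')): A:[stop] B:[bye,ping]
After 6 (send(from=B, to=A, msg='req')): A:[stop,req] B:[bye,ping]
After 7 (send(from=A, to=B, msg='resp')): A:[stop,req] B:[bye,ping,resp]
After 8 (send(from=B, to=A, msg='sync')): A:[stop,req,sync] B:[bye,ping,resp]
After 9 (process(A)): A:[req,sync] B:[bye,ping,resp]
After 10 (send(from=B, to=A, msg='tick')): A:[req,sync,tick] B:[bye,ping,resp]
After 11 (process(A)): A:[sync,tick] B:[bye,ping,resp]
After 12 (process(A)): A:[tick] B:[bye,ping,resp]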